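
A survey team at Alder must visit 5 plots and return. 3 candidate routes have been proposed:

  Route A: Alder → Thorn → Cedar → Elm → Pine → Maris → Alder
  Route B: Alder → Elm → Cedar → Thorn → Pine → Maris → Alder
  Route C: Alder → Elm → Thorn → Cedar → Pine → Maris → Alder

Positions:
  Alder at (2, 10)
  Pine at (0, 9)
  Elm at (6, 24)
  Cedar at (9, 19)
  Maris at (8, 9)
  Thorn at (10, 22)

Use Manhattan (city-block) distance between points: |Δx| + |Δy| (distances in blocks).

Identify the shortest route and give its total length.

Route A: 20 + 4 + 8 + 21 + 8 + 7 = 68
Route B: 18 + 8 + 4 + 23 + 8 + 7 = 68
Route C: 18 + 6 + 4 + 19 + 8 + 7 = 62

Shortest is Route C, total 62 blocks.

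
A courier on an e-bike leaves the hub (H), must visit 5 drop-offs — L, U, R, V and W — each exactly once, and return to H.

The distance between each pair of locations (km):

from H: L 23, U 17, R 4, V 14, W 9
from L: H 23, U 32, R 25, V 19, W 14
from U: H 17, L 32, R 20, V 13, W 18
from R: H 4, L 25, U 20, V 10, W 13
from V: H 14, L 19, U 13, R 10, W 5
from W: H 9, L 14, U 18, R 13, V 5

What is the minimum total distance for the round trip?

There are 60 distinct closed tours to check (reversals are equivalent).
H - L - U - R - V - W - H: 23+32+20+10+5+9 = 99
H - L - U - R - W - V - H: 23+32+20+13+5+14 = 107
H - L - U - V - R - W - H: 23+32+13+10+13+9 = 100
H - L - U - V - W - R - H: 23+32+13+5+13+4 = 90
H - L - U - W - R - V - H: 23+32+18+13+10+14 = 110
H - L - U - W - V - R - H: 23+32+18+5+10+4 = 92
H - L - R - U - V - W - H: 23+25+20+13+5+9 = 95
H - L - R - U - W - V - H: 23+25+20+18+5+14 = 105
H - L - R - V - U - W - H: 23+25+10+13+18+9 = 98
H - L - R - V - W - U - H: 23+25+10+5+18+17 = 98
H - L - R - W - U - V - H: 23+25+13+18+13+14 = 106
H - L - R - W - V - U - H: 23+25+13+5+13+17 = 96
H - L - V - U - R - W - H: 23+19+13+20+13+9 = 97
H - L - V - U - W - R - H: 23+19+13+18+13+4 = 90
… (46 more)
H - U - V - W - L - R - H: 17+13+5+14+25+4 = 78  ← best
The minimum is 78.
One optimal route: H → U → V → W → L → R → H (or its reverse).

Minimum total distance: 78 km.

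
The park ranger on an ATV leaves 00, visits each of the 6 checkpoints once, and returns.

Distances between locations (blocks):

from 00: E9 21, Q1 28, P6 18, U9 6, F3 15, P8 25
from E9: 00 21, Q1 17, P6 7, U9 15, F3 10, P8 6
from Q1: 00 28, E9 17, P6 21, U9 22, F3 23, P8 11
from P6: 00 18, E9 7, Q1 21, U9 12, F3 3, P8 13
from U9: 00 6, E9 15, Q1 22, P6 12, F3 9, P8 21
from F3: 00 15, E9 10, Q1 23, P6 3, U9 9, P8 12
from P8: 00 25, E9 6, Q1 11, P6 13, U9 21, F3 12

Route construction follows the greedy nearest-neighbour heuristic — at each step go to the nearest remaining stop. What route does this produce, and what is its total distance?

00 → [U9:6 / F3:15 / P6:18 / E9:21 / P8:25 / Q1:28] → U9 (6)
U9 → [F3:9 / P6:12 / E9:15 / P8:21 / Q1:22] → F3 (9)
F3 → [P6:3 / E9:10 / P8:12 / Q1:23] → P6 (3)
P6 → [E9:7 / P8:13 / Q1:21] → E9 (7)
E9 → [P8:6 / Q1:17] → P8 (6)
P8 → [Q1:11] → Q1 (11)
Return Q1→00: 28.
Total = 6 + 9 + 3 + 7 + 6 + 11 + 28 = 70.

Total distance 70 blocks via the nearest-neighbour route 00 → U9 → F3 → P6 → E9 → P8 → Q1 → 00.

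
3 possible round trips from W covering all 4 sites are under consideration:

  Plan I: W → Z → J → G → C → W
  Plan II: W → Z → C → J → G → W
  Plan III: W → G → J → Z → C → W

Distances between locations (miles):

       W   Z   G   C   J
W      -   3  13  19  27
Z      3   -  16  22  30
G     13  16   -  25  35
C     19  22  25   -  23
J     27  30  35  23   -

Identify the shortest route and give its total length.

Shortest is Plan II, total 96 miles.

Plan I: 3 + 30 + 35 + 25 + 19 = 112
Plan II: 3 + 22 + 23 + 35 + 13 = 96
Plan III: 13 + 35 + 30 + 22 + 19 = 119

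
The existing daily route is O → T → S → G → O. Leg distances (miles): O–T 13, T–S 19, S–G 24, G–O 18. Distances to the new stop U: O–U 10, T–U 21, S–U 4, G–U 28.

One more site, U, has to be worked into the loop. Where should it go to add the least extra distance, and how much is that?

Insertion cost between consecutive stops i–j is d(i,U) + d(U,j) − d(i,j):
  between O and T: 10 + 21 − 13 = 18
  between T and S: 21 + 4 − 19 = 6
  between S and G: 4 + 28 − 24 = 8
  between G and O: 28 + 10 − 18 = 20
Cheapest insertion is between T and S, adding 6.
New total = 74 + 6 = 80.

Minimum extra distance: 6 miles, inserting U between T and S.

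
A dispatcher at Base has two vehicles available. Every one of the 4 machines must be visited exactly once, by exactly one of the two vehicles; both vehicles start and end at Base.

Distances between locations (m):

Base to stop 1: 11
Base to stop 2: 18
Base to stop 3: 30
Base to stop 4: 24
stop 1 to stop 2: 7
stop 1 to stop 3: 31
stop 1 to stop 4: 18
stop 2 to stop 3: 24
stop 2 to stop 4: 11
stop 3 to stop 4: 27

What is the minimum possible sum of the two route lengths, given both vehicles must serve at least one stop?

Minimum combined distance: 108 m.

There are 2^3 − 1 = 7 ways to divide the 4 stops into two non-empty groups. For each, the best each vehicle can do is its own shortest tour through its group:
  {stop 1} + {stop 2, stop 3, stop 4}: 22 + 86 = 108
  {stop 2} + {stop 1, stop 3, stop 4}: 36 + 86 = 122
  {stop 1, stop 2} + {stop 3, stop 4}: 36 + 81 = 117
  {stop 3} + {stop 1, stop 2, stop 4}: 60 + 53 = 113
  {stop 1, stop 3} + {stop 2, stop 4}: 72 + 53 = 125
  {stop 2, stop 3} + {stop 1, stop 4}: 72 + 53 = 125
  … (7 splits in total)
Best: vehicle 1 Base → stop 1 → Base = 22; vehicle 2 Base → stop 2 → stop 4 → stop 3 → Base = 86; combined 108.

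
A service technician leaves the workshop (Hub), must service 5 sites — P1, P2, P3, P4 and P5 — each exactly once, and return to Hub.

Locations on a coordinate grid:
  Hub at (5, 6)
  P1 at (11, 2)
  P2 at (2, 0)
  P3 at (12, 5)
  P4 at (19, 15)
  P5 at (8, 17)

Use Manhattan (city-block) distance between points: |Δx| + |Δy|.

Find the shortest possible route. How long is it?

Hub - P1 - P2 - P3 - P4 - P5 - Hub: 10+11+15+17+13+14 = 80
Hub - P1 - P2 - P3 - P5 - P4 - Hub: 10+11+15+16+13+23 = 88
Hub - P1 - P2 - P4 - P3 - P5 - Hub: 10+11+32+17+16+14 = 100
Hub - P1 - P2 - P4 - P5 - P3 - Hub: 10+11+32+13+16+8 = 90
Hub - P1 - P2 - P5 - P3 - P4 - Hub: 10+11+23+16+17+23 = 100
Hub - P1 - P2 - P5 - P4 - P3 - Hub: 10+11+23+13+17+8 = 82
Hub - P1 - P3 - P2 - P4 - P5 - Hub: 10+4+15+32+13+14 = 88
Hub - P1 - P3 - P2 - P5 - P4 - Hub: 10+4+15+23+13+23 = 88
Hub - P1 - P3 - P4 - P2 - P5 - Hub: 10+4+17+32+23+14 = 100
Hub - P1 - P3 - P4 - P5 - P2 - Hub: 10+4+17+13+23+9 = 76
Hub - P1 - P3 - P5 - P2 - P4 - Hub: 10+4+16+23+32+23 = 108
Hub - P1 - P3 - P5 - P4 - P2 - Hub: 10+4+16+13+32+9 = 84
Hub - P1 - P4 - P2 - P3 - P5 - Hub: 10+21+32+15+16+14 = 108
Hub - P1 - P4 - P2 - P5 - P3 - Hub: 10+21+32+23+16+8 = 110
… (46 more)
Hub - P2 - P1 - P3 - P4 - P5 - Hub: 9+11+4+17+13+14 = 68  ← best
The minimum is 68.
One optimal route: Hub → P2 → P1 → P3 → P4 → P5 → Hub (or its reverse).

Shortest round trip = 68.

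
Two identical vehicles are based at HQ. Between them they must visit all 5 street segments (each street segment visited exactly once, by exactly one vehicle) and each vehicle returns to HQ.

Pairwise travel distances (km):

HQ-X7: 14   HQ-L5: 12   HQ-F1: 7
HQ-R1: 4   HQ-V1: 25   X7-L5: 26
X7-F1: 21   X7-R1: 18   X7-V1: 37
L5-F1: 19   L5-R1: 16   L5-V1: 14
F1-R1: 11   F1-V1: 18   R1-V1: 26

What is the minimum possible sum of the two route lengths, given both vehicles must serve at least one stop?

Minimum combined distance: 87 km.

There are 2^4 − 1 = 15 ways to divide the 5 stops into two non-empty groups. For each, the best each vehicle can do is its own shortest tour through its group:
  {X7} + {L5, F1, R1, V1}: 28 + 59 = 87
  {L5} + {X7, F1, R1, V1}: 24 + 83 = 107
  {X7, L5} + {F1, R1, V1}: 52 + 55 = 107
  {F1} + {X7, L5, R1, V1}: 14 + 84 = 98
  {X7, F1} + {L5, R1, V1}: 42 + 56 = 98
  {L5, F1} + {X7, R1, V1}: 38 + 81 = 119
  … (15 splits in total)
Best: vehicle 1 HQ → X7 → HQ = 28; vehicle 2 HQ → L5 → V1 → F1 → R1 → HQ = 59; combined 87.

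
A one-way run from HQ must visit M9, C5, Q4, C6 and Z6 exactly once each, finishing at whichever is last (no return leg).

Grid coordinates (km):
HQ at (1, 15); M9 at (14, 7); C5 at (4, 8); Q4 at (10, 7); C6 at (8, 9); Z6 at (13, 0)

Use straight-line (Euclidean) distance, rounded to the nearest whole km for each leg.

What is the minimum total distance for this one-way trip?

There are 5! = 120 possible orderings.
HQ→M9→C5→Q4→C6→Z6: 15+10+6+3+10 = 44
HQ→M9→C5→Q4→Z6→C6: 15+10+6+8+10 = 49
HQ→M9→C5→C6→Q4→Z6: 15+10+4+3+8 = 40
HQ→M9→C5→C6→Z6→Q4: 15+10+4+10+8 = 47
HQ→M9→C5→Z6→Q4→C6: 15+10+12+8+3 = 48
HQ→M9→C5→Z6→C6→Q4: 15+10+12+10+3 = 50
HQ→M9→Q4→C5→C6→Z6: 15+4+6+4+10 = 39
HQ→M9→Q4→C5→Z6→C6: 15+4+6+12+10 = 47
HQ→M9→Q4→C6→C5→Z6: 15+4+3+4+12 = 38
HQ→M9→Q4→C6→Z6→C5: 15+4+3+10+12 = 44
HQ→M9→Q4→Z6→C5→C6: 15+4+8+12+4 = 43
HQ→M9→Q4→Z6→C6→C5: 15+4+8+10+4 = 41
HQ→M9→C6→C5→Q4→Z6: 15+6+4+6+8 = 39
HQ→M9→C6→C5→Z6→Q4: 15+6+4+12+8 = 45
… (106 more)
HQ→C5→C6→Q4→M9→Z6: 8+4+3+4+7 = 26  ← best
The minimum is 26.
One shortest path: HQ → C5 → C6 → Q4 → M9 → Z6.

Minimum one-way distance = 26 km.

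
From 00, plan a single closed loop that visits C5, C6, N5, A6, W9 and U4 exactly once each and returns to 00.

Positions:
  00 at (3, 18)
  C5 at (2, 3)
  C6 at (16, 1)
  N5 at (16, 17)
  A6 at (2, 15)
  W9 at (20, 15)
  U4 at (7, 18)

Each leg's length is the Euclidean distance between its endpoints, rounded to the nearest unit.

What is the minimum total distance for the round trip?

With 6 stops there are 6!/2 = 360 distinct round trips (a route and its reverse cost the same).
00-C5-C6-N5-A6-W9-U4-00: 15+14+16+14+18+13+4 = 94
00-C5-C6-N5-A6-U4-W9-00: 15+14+16+14+6+13+17 = 95
00-C5-C6-N5-W9-A6-U4-00: 15+14+16+4+18+6+4 = 77
00-C5-C6-N5-W9-U4-A6-00: 15+14+16+4+13+6+3 = 71
00-C5-C6-N5-U4-A6-W9-00: 15+14+16+9+6+18+17 = 95
00-C5-C6-N5-U4-W9-A6-00: 15+14+16+9+13+18+3 = 88
00-C5-C6-A6-N5-W9-U4-00: 15+14+20+14+4+13+4 = 84
00-C5-C6-A6-N5-U4-W9-00: 15+14+20+14+9+13+17 = 102
… (352 more)
00-A6-C5-C6-W9-N5-U4-00: 3+12+14+15+4+9+4 = 61  ← best
The minimum is 61.
One optimal route: 00 → A6 → C5 → C6 → W9 → N5 → U4 → 00 (or its reverse).

Shortest round trip = 61.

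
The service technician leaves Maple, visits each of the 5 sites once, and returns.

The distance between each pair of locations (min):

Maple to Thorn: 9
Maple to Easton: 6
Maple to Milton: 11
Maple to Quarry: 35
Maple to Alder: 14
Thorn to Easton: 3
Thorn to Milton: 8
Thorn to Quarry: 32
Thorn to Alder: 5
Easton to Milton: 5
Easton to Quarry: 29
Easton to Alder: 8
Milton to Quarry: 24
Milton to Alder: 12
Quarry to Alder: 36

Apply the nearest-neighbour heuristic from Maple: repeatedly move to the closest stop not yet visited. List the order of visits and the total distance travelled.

From Maple: distances to unvisited — Easton=6, Thorn=9, Milton=11, Alder=14, Quarry=35. Nearest is Easton (6).
From Easton: distances to unvisited — Thorn=3, Milton=5, Alder=8, Quarry=29. Nearest is Thorn (3).
From Thorn: distances to unvisited — Alder=5, Milton=8, Quarry=32. Nearest is Alder (5).
From Alder: distances to unvisited — Milton=12, Quarry=36. Nearest is Milton (12).
From Milton: distances to unvisited — Quarry=24. Nearest is Quarry (24).
Return Quarry→Maple: 35.
Total = 6 + 3 + 5 + 12 + 24 + 35 = 85.

85 min along Maple → Easton → Thorn → Alder → Milton → Quarry → Maple.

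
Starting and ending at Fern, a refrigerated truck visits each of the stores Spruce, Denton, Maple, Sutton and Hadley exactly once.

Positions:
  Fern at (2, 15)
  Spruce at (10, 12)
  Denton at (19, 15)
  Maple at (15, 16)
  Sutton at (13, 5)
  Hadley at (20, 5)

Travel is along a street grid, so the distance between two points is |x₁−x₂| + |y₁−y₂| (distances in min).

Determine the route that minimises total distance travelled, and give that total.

Fern→Spruce→Denton→Maple→Sutton→Hadley→Fern: 11+12+5+13+7+28 = 76
Fern→Spruce→Denton→Maple→Hadley→Sutton→Fern: 11+12+5+16+7+21 = 72
Fern→Spruce→Denton→Sutton→Maple→Hadley→Fern: 11+12+16+13+16+28 = 96
Fern→Spruce→Denton→Sutton→Hadley→Maple→Fern: 11+12+16+7+16+14 = 76
Fern→Spruce→Denton→Hadley→Maple→Sutton→Fern: 11+12+11+16+13+21 = 84
Fern→Spruce→Denton→Hadley→Sutton→Maple→Fern: 11+12+11+7+13+14 = 68
Fern→Spruce→Maple→Denton→Sutton→Hadley→Fern: 11+9+5+16+7+28 = 76
Fern→Spruce→Maple→Denton→Hadley→Sutton→Fern: 11+9+5+11+7+21 = 64
Fern→Spruce→Maple→Sutton→Denton→Hadley→Fern: 11+9+13+16+11+28 = 88
Fern→Spruce→Maple→Sutton→Hadley→Denton→Fern: 11+9+13+7+11+17 = 68
Fern→Spruce→Maple→Hadley→Denton→Sutton→Fern: 11+9+16+11+16+21 = 84
Fern→Spruce→Maple→Hadley→Sutton→Denton→Fern: 11+9+16+7+16+17 = 76
Fern→Spruce→Sutton→Denton→Maple→Hadley→Fern: 11+10+16+5+16+28 = 86
Fern→Spruce→Sutton→Denton→Hadley→Maple→Fern: 11+10+16+11+16+14 = 78
… (46 more)
Fern→Spruce→Sutton→Hadley→Denton→Maple→Fern: 11+10+7+11+5+14 = 58  ← best
The minimum is 58.
One optimal route: Fern → Spruce → Sutton → Hadley → Denton → Maple → Fern (or its reverse).

58 min — the shortest possible round trip.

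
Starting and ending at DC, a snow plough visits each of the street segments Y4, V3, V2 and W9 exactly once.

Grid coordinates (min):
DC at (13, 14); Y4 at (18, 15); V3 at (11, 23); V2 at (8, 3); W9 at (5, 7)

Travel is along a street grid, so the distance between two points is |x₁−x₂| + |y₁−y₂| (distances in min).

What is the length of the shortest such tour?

With 4 stops there are 4!/2 = 12 distinct round trips (a route and its reverse cost the same).
DC - Y4 - V3 - V2 - W9 - DC: 6+15+23+7+15 = 66
DC - Y4 - V3 - W9 - V2 - DC: 6+15+22+7+16 = 66
DC - Y4 - V2 - V3 - W9 - DC: 6+22+23+22+15 = 88
DC - Y4 - V2 - W9 - V3 - DC: 6+22+7+22+11 = 68
DC - Y4 - W9 - V3 - V2 - DC: 6+21+22+23+16 = 88
DC - Y4 - W9 - V2 - V3 - DC: 6+21+7+23+11 = 68
DC - V3 - Y4 - V2 - W9 - DC: 11+15+22+7+15 = 70
DC - V3 - Y4 - W9 - V2 - DC: 11+15+21+7+16 = 70
DC - V3 - V2 - Y4 - W9 - DC: 11+23+22+21+15 = 92
DC - V3 - W9 - Y4 - V2 - DC: 11+22+21+22+16 = 92
DC - V2 - Y4 - V3 - W9 - DC: 16+22+15+22+15 = 90
DC - V2 - V3 - Y4 - W9 - DC: 16+23+15+21+15 = 90
The minimum is 66.
One optimal route: DC → Y4 → V3 → V2 → W9 → DC (or its reverse).

Minimum total distance: 66 min.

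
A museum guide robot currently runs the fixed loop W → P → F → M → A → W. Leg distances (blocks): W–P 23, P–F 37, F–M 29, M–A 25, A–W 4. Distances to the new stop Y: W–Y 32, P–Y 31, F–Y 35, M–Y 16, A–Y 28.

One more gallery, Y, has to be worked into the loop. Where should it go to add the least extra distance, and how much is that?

Minimum extra distance: 19 blocks, inserting Y between M and A.

Insertion cost between consecutive stops i–j is d(i,Y) + d(Y,j) − d(i,j):
  between W and P: 32 + 31 − 23 = 40
  between P and F: 31 + 35 − 37 = 29
  between F and M: 35 + 16 − 29 = 22
  between M and A: 16 + 28 − 25 = 19
  between A and W: 28 + 32 − 4 = 56
Cheapest insertion is between M and A, adding 19.
New total = 118 + 19 = 137.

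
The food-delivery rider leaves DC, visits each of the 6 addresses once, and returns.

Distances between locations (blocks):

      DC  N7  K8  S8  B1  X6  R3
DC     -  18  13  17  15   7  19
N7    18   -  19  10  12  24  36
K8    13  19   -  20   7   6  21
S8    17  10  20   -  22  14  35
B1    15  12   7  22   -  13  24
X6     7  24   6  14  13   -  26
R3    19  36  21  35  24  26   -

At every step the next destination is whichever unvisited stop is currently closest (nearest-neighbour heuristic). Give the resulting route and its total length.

At DC the remaining stops are X6 7, K8 13, B1 15, S8 17, N7 18, R3 19; go to X6.
At X6 the remaining stops are K8 6, B1 13, S8 14, N7 24, R3 26; go to K8.
At K8 the remaining stops are B1 7, N7 19, S8 20, R3 21; go to B1.
At B1 the remaining stops are N7 12, S8 22, R3 24; go to N7.
At N7 the remaining stops are S8 10, R3 36; go to S8.
At S8 the remaining stops are R3 35; go to R3.
Return R3→DC: 19.
Total = 7 + 6 + 7 + 12 + 10 + 35 + 19 = 96.

96 blocks along DC → X6 → K8 → B1 → N7 → S8 → R3 → DC.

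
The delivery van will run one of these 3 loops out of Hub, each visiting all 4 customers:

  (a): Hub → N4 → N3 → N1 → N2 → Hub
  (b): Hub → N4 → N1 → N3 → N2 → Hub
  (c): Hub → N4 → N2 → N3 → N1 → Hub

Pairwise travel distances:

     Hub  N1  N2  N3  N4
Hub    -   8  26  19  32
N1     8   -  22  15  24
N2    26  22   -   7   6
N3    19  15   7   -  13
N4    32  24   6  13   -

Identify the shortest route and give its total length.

(a): 32 + 13 + 15 + 22 + 26 = 108
(b): 32 + 24 + 15 + 7 + 26 = 104
(c): 32 + 6 + 7 + 15 + 8 = 68

Shortest is (c), total 68.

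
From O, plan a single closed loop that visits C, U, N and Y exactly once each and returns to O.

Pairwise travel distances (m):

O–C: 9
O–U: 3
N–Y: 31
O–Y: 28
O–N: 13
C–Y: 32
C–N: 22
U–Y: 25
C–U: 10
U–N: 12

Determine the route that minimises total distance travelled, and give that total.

There are 12 distinct closed tours to check (reversals are equivalent).
O-C-U-N-Y-O: 9+10+12+31+28 = 90
O-C-U-Y-N-O: 9+10+25+31+13 = 88
O-C-N-U-Y-O: 9+22+12+25+28 = 96
O-C-N-Y-U-O: 9+22+31+25+3 = 90
O-C-Y-U-N-O: 9+32+25+12+13 = 91
O-C-Y-N-U-O: 9+32+31+12+3 = 87
O-U-C-N-Y-O: 3+10+22+31+28 = 94
O-U-C-Y-N-O: 3+10+32+31+13 = 89
O-U-N-C-Y-O: 3+12+22+32+28 = 97
O-U-Y-C-N-O: 3+25+32+22+13 = 95
O-N-C-U-Y-O: 13+22+10+25+28 = 98
O-N-U-C-Y-O: 13+12+10+32+28 = 95
The minimum is 87.
One optimal route: O → C → Y → N → U → O (or its reverse).

Shortest round trip = 87 m.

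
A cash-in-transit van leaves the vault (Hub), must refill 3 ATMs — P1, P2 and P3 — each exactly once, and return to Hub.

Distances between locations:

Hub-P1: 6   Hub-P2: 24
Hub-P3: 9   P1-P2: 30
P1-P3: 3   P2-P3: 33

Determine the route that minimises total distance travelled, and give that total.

Minimum total distance: 66.

There are 3 distinct closed tours to check (reversals are equivalent).
Hub → P1 → P2 → P3 → Hub: 6+30+33+9 = 78
Hub → P1 → P3 → P2 → Hub: 6+3+33+24 = 66
Hub → P2 → P1 → P3 → Hub: 24+30+3+9 = 66
The minimum is 66.
One optimal route: Hub → P1 → P3 → P2 → Hub (or its reverse).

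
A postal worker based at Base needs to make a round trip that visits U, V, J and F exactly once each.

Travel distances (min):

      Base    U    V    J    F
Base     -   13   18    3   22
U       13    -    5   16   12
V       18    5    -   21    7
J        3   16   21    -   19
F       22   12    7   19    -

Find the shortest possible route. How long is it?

Minimum total distance: 47 min.

Base → U → V → J → F → Base: 13+5+21+19+22 = 80
Base → U → V → F → J → Base: 13+5+7+19+3 = 47
Base → U → J → V → F → Base: 13+16+21+7+22 = 79
Base → U → J → F → V → Base: 13+16+19+7+18 = 73
Base → U → F → V → J → Base: 13+12+7+21+3 = 56
Base → U → F → J → V → Base: 13+12+19+21+18 = 83
Base → V → U → J → F → Base: 18+5+16+19+22 = 80
Base → V → U → F → J → Base: 18+5+12+19+3 = 57
Base → V → J → U → F → Base: 18+21+16+12+22 = 89
Base → V → F → U → J → Base: 18+7+12+16+3 = 56
Base → J → U → V → F → Base: 3+16+5+7+22 = 53
Base → J → V → U → F → Base: 3+21+5+12+22 = 63
The minimum is 47.
One optimal route: Base → U → V → F → J → Base (or its reverse).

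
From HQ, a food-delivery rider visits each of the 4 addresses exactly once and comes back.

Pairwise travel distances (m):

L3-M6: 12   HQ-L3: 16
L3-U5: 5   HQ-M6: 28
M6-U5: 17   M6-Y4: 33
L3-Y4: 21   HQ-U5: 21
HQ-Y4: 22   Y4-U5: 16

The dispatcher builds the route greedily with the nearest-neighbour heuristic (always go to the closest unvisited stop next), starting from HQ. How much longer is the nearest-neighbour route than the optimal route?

Excess over optimum: 15 m.

From HQ: L3=16, U5=21, Y4=22, M6=28 → choose L3 (16).
From L3: U5=5, M6=12, Y4=21 → choose U5 (5).
From U5: Y4=16, M6=17 → choose Y4 (16).
From Y4: M6=33 → choose M6 (33).
NN route HQ → L3 → U5 → Y4 → M6 → HQ costs 98.
Optimal: HQ → L3 → M6 → U5 → Y4 → HQ costs 83 (by enumerating all 12 distinct tours).
Excess = 98 − 83 = 15.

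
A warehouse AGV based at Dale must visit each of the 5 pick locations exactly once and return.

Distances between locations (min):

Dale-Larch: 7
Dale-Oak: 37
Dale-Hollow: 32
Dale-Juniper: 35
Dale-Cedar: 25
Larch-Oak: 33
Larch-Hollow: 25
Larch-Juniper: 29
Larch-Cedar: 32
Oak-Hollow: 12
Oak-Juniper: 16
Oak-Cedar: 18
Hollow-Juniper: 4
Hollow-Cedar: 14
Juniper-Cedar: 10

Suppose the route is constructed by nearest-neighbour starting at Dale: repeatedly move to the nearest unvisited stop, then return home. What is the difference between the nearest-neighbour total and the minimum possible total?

10 min longer than the optimal tour.

From Dale: Larch=7, Cedar=25, Hollow=32, Juniper=35, Oak=37 → choose Larch (7).
From Larch: Hollow=25, Juniper=29, Cedar=32, Oak=33 → choose Hollow (25).
From Hollow: Juniper=4, Oak=12, Cedar=14 → choose Juniper (4).
From Juniper: Cedar=10, Oak=16 → choose Cedar (10).
From Cedar: Oak=18 → choose Oak (18).
NN route Dale → Larch → Hollow → Juniper → Cedar → Oak → Dale costs 101.
Optimal: Dale → Larch → Oak → Hollow → Juniper → Cedar → Dale costs 91 (by enumerating all 60 distinct tours).
Excess = 101 − 91 = 10.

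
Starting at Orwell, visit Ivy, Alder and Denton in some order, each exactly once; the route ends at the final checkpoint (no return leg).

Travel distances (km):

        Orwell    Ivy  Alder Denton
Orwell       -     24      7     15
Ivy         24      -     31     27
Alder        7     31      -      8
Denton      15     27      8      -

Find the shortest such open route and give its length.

There are 3! = 6 possible orderings.
Orwell → Ivy → Alder → Denton: 24+31+8 = 63
Orwell → Ivy → Denton → Alder: 24+27+8 = 59
Orwell → Alder → Ivy → Denton: 7+31+27 = 65
Orwell → Alder → Denton → Ivy: 7+8+27 = 42
Orwell → Denton → Ivy → Alder: 15+27+31 = 73
Orwell → Denton → Alder → Ivy: 15+8+31 = 54
The minimum is 42.
One shortest path: Orwell → Alder → Denton → Ivy.

Minimum one-way distance = 42 km.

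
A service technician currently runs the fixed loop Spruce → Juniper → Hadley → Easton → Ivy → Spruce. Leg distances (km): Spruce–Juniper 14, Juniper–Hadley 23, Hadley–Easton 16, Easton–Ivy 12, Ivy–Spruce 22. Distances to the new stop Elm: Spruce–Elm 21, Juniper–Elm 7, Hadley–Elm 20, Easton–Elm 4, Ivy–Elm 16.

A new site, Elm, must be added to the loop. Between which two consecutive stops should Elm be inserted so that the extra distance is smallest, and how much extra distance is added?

Adding 4 km by placing Elm on the Juniper–Hadley leg.

Insertion cost between consecutive stops i–j is d(i,Elm) + d(Elm,j) − d(i,j):
  between Spruce and Juniper: 21 + 7 − 14 = 14
  between Juniper and Hadley: 7 + 20 − 23 = 4
  between Hadley and Easton: 20 + 4 − 16 = 8
  between Easton and Ivy: 4 + 16 − 12 = 8
  between Ivy and Spruce: 16 + 21 − 22 = 15
Cheapest insertion is between Juniper and Hadley, adding 4.
New total = 87 + 4 = 91.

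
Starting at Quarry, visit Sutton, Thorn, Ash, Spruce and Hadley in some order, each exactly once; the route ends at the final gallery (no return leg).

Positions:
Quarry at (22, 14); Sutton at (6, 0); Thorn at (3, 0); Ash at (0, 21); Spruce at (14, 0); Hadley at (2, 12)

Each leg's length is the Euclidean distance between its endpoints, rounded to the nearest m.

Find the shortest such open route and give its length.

48 m — the minimum one-way total.

There are 5! = 120 possible orderings.
Quarry→Sutton→Thorn→Ash→Spruce→Hadley: 21+3+21+25+17 = 87
Quarry→Sutton→Thorn→Ash→Hadley→Spruce: 21+3+21+9+17 = 71
Quarry→Sutton→Thorn→Spruce→Ash→Hadley: 21+3+11+25+9 = 69
Quarry→Sutton→Thorn→Spruce→Hadley→Ash: 21+3+11+17+9 = 61
Quarry→Sutton→Thorn→Hadley→Ash→Spruce: 21+3+12+9+25 = 70
Quarry→Sutton→Thorn→Hadley→Spruce→Ash: 21+3+12+17+25 = 78
Quarry→Sutton→Ash→Thorn→Spruce→Hadley: 21+22+21+11+17 = 92
Quarry→Sutton→Ash→Thorn→Hadley→Spruce: 21+22+21+12+17 = 93
Quarry→Sutton→Ash→Spruce→Thorn→Hadley: 21+22+25+11+12 = 91
Quarry→Sutton→Ash→Spruce→Hadley→Thorn: 21+22+25+17+12 = 97
Quarry→Sutton→Ash→Hadley→Thorn→Spruce: 21+22+9+12+11 = 75
Quarry→Sutton→Ash→Hadley→Spruce→Thorn: 21+22+9+17+11 = 80
Quarry→Sutton→Spruce→Thorn→Ash→Hadley: 21+8+11+21+9 = 70
Quarry→Sutton→Spruce→Thorn→Hadley→Ash: 21+8+11+12+9 = 61
… (106 more)
Quarry→Spruce→Sutton→Thorn→Hadley→Ash: 16+8+3+12+9 = 48  ← best
The minimum is 48.
One shortest path: Quarry → Spruce → Sutton → Thorn → Hadley → Ash.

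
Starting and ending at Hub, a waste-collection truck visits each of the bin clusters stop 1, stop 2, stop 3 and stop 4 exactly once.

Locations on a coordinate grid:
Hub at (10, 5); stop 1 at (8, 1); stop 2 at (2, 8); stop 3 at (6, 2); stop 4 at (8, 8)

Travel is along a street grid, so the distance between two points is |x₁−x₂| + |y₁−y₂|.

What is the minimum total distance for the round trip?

30 — the shortest possible round trip.

Hub → stop 1 → stop 2 → stop 3 → stop 4 → Hub: 6+13+10+8+5 = 42
Hub → stop 1 → stop 2 → stop 4 → stop 3 → Hub: 6+13+6+8+7 = 40
Hub → stop 1 → stop 3 → stop 2 → stop 4 → Hub: 6+3+10+6+5 = 30
Hub → stop 1 → stop 3 → stop 4 → stop 2 → Hub: 6+3+8+6+11 = 34
Hub → stop 1 → stop 4 → stop 2 → stop 3 → Hub: 6+7+6+10+7 = 36
Hub → stop 1 → stop 4 → stop 3 → stop 2 → Hub: 6+7+8+10+11 = 42
Hub → stop 2 → stop 1 → stop 3 → stop 4 → Hub: 11+13+3+8+5 = 40
Hub → stop 2 → stop 1 → stop 4 → stop 3 → Hub: 11+13+7+8+7 = 46
Hub → stop 2 → stop 3 → stop 1 → stop 4 → Hub: 11+10+3+7+5 = 36
Hub → stop 2 → stop 4 → stop 1 → stop 3 → Hub: 11+6+7+3+7 = 34
Hub → stop 3 → stop 1 → stop 2 → stop 4 → Hub: 7+3+13+6+5 = 34
Hub → stop 3 → stop 2 → stop 1 → stop 4 → Hub: 7+10+13+7+5 = 42
The minimum is 30.
One optimal route: Hub → stop 1 → stop 3 → stop 2 → stop 4 → Hub (or its reverse).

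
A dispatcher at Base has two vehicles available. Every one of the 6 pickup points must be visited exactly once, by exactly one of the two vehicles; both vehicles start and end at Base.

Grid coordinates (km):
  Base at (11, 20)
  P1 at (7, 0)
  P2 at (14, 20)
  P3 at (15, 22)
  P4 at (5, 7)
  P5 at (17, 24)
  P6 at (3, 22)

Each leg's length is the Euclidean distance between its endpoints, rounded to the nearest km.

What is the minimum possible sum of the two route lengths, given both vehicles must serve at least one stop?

There are 2^5 − 1 = 31 ways to divide the 6 stops into two non-empty groups. For each, the best each vehicle can do is its own shortest tour through its group:
  {P1} + {P2, P3, P4, P5, P6}: 40 + 51 = 91
  {P2} + {P1, P3, P4, P5, P6}: 6 + 63 = 69
  {P1, P2} + {P3, P4, P5, P6}: 44 + 50 = 94
  {P3} + {P1, P2, P4, P5, P6}: 8 + 63 = 71
  {P1, P3} + {P2, P4, P5, P6}: 47 + 51 = 98
  {P2, P3} + {P1, P4, P5, P6}: 9 + 63 = 72
  … (31 splits in total)
  {P2, P3, P5} + {P1, P4, P6}: 15 + 50 = 65  ← best
Best: vehicle 1 Base → P2 → P3 → P5 → Base = 15; vehicle 2 Base → P1 → P4 → P6 → Base = 50; combined 65.

Minimum combined distance: 65 km.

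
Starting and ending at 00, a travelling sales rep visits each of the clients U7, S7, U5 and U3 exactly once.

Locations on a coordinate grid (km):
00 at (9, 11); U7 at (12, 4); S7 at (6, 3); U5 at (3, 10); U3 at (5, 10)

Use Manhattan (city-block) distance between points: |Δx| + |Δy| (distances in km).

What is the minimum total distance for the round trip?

There are 12 distinct closed tours to check (reversals are equivalent).
00 → U7 → S7 → U5 → U3 → 00: 10+7+10+2+5 = 34
00 → U7 → S7 → U3 → U5 → 00: 10+7+8+2+7 = 34
00 → U7 → U5 → S7 → U3 → 00: 10+15+10+8+5 = 48
00 → U7 → U5 → U3 → S7 → 00: 10+15+2+8+11 = 46
00 → U7 → U3 → S7 → U5 → 00: 10+13+8+10+7 = 48
00 → U7 → U3 → U5 → S7 → 00: 10+13+2+10+11 = 46
00 → S7 → U7 → U5 → U3 → 00: 11+7+15+2+5 = 40
00 → S7 → U7 → U3 → U5 → 00: 11+7+13+2+7 = 40
00 → S7 → U5 → U7 → U3 → 00: 11+10+15+13+5 = 54
00 → S7 → U3 → U7 → U5 → 00: 11+8+13+15+7 = 54
00 → U5 → U7 → S7 → U3 → 00: 7+15+7+8+5 = 42
00 → U5 → S7 → U7 → U3 → 00: 7+10+7+13+5 = 42
The minimum is 34.
One optimal route: 00 → U7 → S7 → U5 → U3 → 00 (or its reverse).

34 km — the shortest possible round trip.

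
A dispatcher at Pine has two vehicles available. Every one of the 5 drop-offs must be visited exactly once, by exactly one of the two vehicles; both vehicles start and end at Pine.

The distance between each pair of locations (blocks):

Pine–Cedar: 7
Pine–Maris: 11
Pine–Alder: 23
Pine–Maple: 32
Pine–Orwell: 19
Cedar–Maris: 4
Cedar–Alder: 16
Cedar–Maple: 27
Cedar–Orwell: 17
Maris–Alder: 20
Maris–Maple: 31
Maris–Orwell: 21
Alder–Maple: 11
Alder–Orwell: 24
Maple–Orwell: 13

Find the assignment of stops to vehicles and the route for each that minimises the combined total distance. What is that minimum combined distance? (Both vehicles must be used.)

Check every non-empty split of the stops between the two vehicles; for each half take its own optimal tour:
  {Cedar} + {Maris, Alder, Maple, Orwell}: 14 + 74 = 88
  {Maris} + {Cedar, Alder, Maple, Orwell}: 22 + 66 = 88
  {Cedar, Maris} + {Alder, Maple, Orwell}: 22 + 66 = 88
  {Alder} + {Cedar, Maris, Maple, Orwell}: 46 + 74 = 120
  {Cedar, Alder} + {Maris, Maple, Orwell}: 46 + 74 = 120
  {Maris, Alder} + {Cedar, Maple, Orwell}: 54 + 66 = 120
  … (15 splits in total)
Best: vehicle 1 Pine → Cedar → Pine = 14; vehicle 2 Pine → Maris → Alder → Maple → Orwell → Pine = 74; combined 88.

Minimum combined distance: 88 blocks.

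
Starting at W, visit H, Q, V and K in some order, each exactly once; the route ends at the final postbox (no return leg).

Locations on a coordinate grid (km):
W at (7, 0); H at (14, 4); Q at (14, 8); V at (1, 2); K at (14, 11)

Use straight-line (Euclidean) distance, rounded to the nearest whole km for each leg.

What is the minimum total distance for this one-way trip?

There are 4! = 24 possible orderings.
W → H → Q → V → K: 8+4+14+16 = 42
W → H → Q → K → V: 8+4+3+16 = 31
W → H → V → Q → K: 8+13+14+3 = 38
W → H → V → K → Q: 8+13+16+3 = 40
W → H → K → Q → V: 8+7+3+14 = 32
W → H → K → V → Q: 8+7+16+14 = 45
W → Q → H → V → K: 11+4+13+16 = 44
W → Q → H → K → V: 11+4+7+16 = 38
W → Q → V → H → K: 11+14+13+7 = 45
W → Q → V → K → H: 11+14+16+7 = 48
W → Q → K → H → V: 11+3+7+13 = 34
W → Q → K → V → H: 11+3+16+13 = 43
W → V → H → Q → K: 6+13+4+3 = 26
W → V → H → K → Q: 6+13+7+3 = 29
… (10 more)
The minimum is 26.
One shortest path: W → V → H → Q → K.

Minimum one-way distance = 26 km.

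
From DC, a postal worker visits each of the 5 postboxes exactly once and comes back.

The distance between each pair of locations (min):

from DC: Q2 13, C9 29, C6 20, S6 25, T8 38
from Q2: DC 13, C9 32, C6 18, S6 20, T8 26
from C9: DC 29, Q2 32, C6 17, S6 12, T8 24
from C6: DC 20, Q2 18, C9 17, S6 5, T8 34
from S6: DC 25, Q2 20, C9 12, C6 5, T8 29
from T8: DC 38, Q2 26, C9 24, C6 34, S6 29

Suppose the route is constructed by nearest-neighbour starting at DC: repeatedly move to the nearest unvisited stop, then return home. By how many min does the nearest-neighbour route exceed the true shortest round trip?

DC: Q2=13, C6=20, S6=25, C9=29, T8=38 ⇒ Q2
Q2: C6=18, S6=20, T8=26, C9=32 ⇒ C6
C6: S6=5, C9=17, T8=34 ⇒ S6
S6: C9=12, T8=29 ⇒ C9
C9: T8=24 ⇒ T8
NN route DC → Q2 → C6 → S6 → C9 → T8 → DC costs 110.
Optimal: DC → Q2 → T8 → C9 → S6 → C6 → DC costs 100 (by enumerating all 60 distinct tours).
Excess = 110 − 100 = 10.

10 min longer than the optimal tour.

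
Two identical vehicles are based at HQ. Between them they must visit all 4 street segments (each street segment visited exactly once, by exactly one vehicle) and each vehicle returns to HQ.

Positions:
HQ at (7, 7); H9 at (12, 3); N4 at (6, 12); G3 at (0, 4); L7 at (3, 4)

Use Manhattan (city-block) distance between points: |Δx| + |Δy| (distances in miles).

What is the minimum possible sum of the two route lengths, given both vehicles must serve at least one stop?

44 miles — the smallest possible combined total.

Try each way of splitting the stops between the two vehicles (each non-empty) and, for each split, find the best tour for each vehicle:
  {H9} + {N4, G3, L7}: 18 + 30 = 48
  {N4} + {H9, G3, L7}: 12 + 32 = 44
  {H9, N4} + {G3, L7}: 30 + 20 = 50
  {G3} + {H9, N4, L7}: 20 + 36 = 56
  {H9, G3} + {N4, L7}: 32 + 24 = 56
  {N4, G3} + {H9, L7}: 30 + 26 = 56
  … (7 splits in total)
Best: vehicle 1 HQ → N4 → HQ = 12; vehicle 2 HQ → H9 → G3 → L7 → HQ = 32; combined 44.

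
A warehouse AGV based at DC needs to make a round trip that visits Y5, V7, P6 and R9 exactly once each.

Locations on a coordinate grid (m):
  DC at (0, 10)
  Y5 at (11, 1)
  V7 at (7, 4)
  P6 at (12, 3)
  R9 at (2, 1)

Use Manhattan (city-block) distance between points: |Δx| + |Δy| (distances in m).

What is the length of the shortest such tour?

DC→Y5→V7→P6→R9→DC: 20+7+6+12+11 = 56
DC→Y5→V7→R9→P6→DC: 20+7+8+12+19 = 66
DC→Y5→P6→V7→R9→DC: 20+3+6+8+11 = 48
DC→Y5→P6→R9→V7→DC: 20+3+12+8+13 = 56
DC→Y5→R9→V7→P6→DC: 20+9+8+6+19 = 62
DC→Y5→R9→P6→V7→DC: 20+9+12+6+13 = 60
DC→V7→Y5→P6→R9→DC: 13+7+3+12+11 = 46
DC→V7→Y5→R9→P6→DC: 13+7+9+12+19 = 60
DC→V7→P6→Y5→R9→DC: 13+6+3+9+11 = 42
DC→V7→R9→Y5→P6→DC: 13+8+9+3+19 = 52
DC→P6→Y5→V7→R9→DC: 19+3+7+8+11 = 48
DC→P6→V7→Y5→R9→DC: 19+6+7+9+11 = 52
The minimum is 42.
One optimal route: DC → V7 → P6 → Y5 → R9 → DC (or its reverse).

42 m — the shortest possible round trip.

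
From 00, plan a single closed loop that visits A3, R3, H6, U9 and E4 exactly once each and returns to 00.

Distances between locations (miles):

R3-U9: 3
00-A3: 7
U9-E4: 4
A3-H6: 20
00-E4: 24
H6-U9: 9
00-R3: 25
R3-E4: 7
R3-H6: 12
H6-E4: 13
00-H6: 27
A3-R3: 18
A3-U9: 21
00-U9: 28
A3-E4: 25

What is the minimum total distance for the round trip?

With 5 stops there are 5!/2 = 60 distinct round trips (a route and its reverse cost the same).
00 → A3 → R3 → H6 → U9 → E4 → 00: 7+18+12+9+4+24 = 74
00 → A3 → R3 → H6 → E4 → U9 → 00: 7+18+12+13+4+28 = 82
00 → A3 → R3 → U9 → H6 → E4 → 00: 7+18+3+9+13+24 = 74
00 → A3 → R3 → U9 → E4 → H6 → 00: 7+18+3+4+13+27 = 72
00 → A3 → R3 → E4 → H6 → U9 → 00: 7+18+7+13+9+28 = 82
00 → A3 → R3 → E4 → U9 → H6 → 00: 7+18+7+4+9+27 = 72
00 → A3 → H6 → R3 → U9 → E4 → 00: 7+20+12+3+4+24 = 70
00 → A3 → H6 → R3 → E4 → U9 → 00: 7+20+12+7+4+28 = 78
00 → A3 → H6 → U9 → R3 → E4 → 00: 7+20+9+3+7+24 = 70
00 → A3 → H6 → U9 → E4 → R3 → 00: 7+20+9+4+7+25 = 72
00 → A3 → H6 → E4 → R3 → U9 → 00: 7+20+13+7+3+28 = 78
00 → A3 → H6 → E4 → U9 → R3 → 00: 7+20+13+4+3+25 = 72
00 → A3 → U9 → R3 → H6 → E4 → 00: 7+21+3+12+13+24 = 80
00 → A3 → U9 → R3 → E4 → H6 → 00: 7+21+3+7+13+27 = 78
… (46 more)
The minimum is 70.
One optimal route: 00 → A3 → H6 → R3 → U9 → E4 → 00 (or its reverse).

Shortest round trip = 70 miles.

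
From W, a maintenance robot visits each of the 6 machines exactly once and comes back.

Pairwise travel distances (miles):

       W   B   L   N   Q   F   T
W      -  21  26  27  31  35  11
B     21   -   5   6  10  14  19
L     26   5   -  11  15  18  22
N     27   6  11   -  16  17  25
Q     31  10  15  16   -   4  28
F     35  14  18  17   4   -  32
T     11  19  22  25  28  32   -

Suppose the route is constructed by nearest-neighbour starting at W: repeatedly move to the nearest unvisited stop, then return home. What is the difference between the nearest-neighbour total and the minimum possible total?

W: T=11, B=21, L=26, N=27, Q=31, F=35 ⇒ T
T: B=19, L=22, N=25, Q=28, F=32 ⇒ B
B: L=5, N=6, Q=10, F=14 ⇒ L
L: N=11, Q=15, F=18 ⇒ N
N: Q=16, F=17 ⇒ Q
Q: F=4 ⇒ F
NN route W → T → B → L → N → Q → F → W costs 101.
Optimal: W → B → N → F → Q → L → T → W costs 96 (by enumerating all 360 distinct tours).
Excess = 101 − 96 = 5.

Excess over optimum: 5 miles.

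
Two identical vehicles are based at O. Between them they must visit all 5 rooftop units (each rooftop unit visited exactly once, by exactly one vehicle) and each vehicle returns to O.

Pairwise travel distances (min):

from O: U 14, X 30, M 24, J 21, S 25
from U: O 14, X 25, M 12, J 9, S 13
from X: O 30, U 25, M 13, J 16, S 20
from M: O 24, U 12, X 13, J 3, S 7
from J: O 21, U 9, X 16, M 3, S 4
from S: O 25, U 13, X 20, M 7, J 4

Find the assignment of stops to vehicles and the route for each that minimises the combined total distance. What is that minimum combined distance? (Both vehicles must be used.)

Minimum combined distance: 103 min.

Check every non-empty split of the stops between the two vehicles; for each half take its own optimal tour:
  {U} + {X, M, J, S}: 28 + 75 = 103
  {X} + {U, M, J, S}: 60 + 58 = 118
  {U, X} + {M, J, S}: 69 + 56 = 125
  {M} + {U, X, J, S}: 48 + 77 = 125
  {U, M} + {X, J, S}: 50 + 75 = 125
  {X, M} + {U, J, S}: 67 + 52 = 119
  … (15 splits in total)
Best: vehicle 1 O → U → O = 28; vehicle 2 O → X → M → J → S → O = 75; combined 103.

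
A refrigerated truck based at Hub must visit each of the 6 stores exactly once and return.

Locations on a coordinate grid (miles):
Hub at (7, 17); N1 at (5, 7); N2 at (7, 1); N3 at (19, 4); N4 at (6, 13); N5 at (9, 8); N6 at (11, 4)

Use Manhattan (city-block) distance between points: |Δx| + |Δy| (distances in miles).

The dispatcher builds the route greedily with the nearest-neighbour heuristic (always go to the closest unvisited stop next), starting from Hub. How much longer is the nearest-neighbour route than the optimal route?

Hub: N4=5, N5=11, N1=12, N2=16, N6=17, N3=25 ⇒ N4
N4: N1=7, N5=8, N2=13, N6=14, N3=22 ⇒ N1
N1: N5=5, N2=8, N6=9, N3=17 ⇒ N5
N5: N6=6, N2=9, N3=14 ⇒ N6
N6: N2=7, N3=8 ⇒ N2
N2: N3=15 ⇒ N3
NN route Hub → N4 → N1 → N5 → N6 → N2 → N3 → Hub costs 70.
Optimal: Hub → N4 → N1 → N2 → N3 → N6 → N5 → Hub costs 60 (by enumerating all 360 distinct tours).
Excess = 70 − 60 = 10.

10 miles longer than the optimal tour.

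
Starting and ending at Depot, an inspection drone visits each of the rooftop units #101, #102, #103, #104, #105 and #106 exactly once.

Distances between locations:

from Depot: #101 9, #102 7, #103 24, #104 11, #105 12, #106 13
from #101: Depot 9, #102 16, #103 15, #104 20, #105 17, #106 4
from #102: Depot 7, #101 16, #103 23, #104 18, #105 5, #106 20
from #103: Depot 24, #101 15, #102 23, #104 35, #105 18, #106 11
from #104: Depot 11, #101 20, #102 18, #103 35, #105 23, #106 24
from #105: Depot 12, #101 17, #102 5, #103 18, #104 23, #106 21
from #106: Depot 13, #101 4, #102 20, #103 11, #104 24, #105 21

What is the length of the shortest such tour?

Shortest round trip = 76.

With 6 stops there are 6!/2 = 360 distinct round trips (a route and its reverse cost the same).
Depot → #101 → #102 → #103 → #104 → #105 → #106 → Depot: 9+16+23+35+23+21+13 = 140
Depot → #101 → #102 → #103 → #104 → #106 → #105 → Depot: 9+16+23+35+24+21+12 = 140
Depot → #101 → #102 → #103 → #105 → #104 → #106 → Depot: 9+16+23+18+23+24+13 = 126
Depot → #101 → #102 → #103 → #105 → #106 → #104 → Depot: 9+16+23+18+21+24+11 = 122
Depot → #101 → #102 → #103 → #106 → #104 → #105 → Depot: 9+16+23+11+24+23+12 = 118
Depot → #101 → #102 → #103 → #106 → #105 → #104 → Depot: 9+16+23+11+21+23+11 = 114
Depot → #101 → #102 → #104 → #103 → #105 → #106 → Depot: 9+16+18+35+18+21+13 = 130
Depot → #101 → #102 → #104 → #103 → #106 → #105 → Depot: 9+16+18+35+11+21+12 = 122
… (352 more)
Depot → #101 → #106 → #103 → #105 → #102 → #104 → Depot: 9+4+11+18+5+18+11 = 76  ← best
The minimum is 76.
One optimal route: Depot → #101 → #106 → #103 → #105 → #102 → #104 → Depot (or its reverse).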